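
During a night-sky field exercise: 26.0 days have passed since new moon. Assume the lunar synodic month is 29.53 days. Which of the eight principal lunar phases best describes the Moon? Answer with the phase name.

At 26.0/29.53 of the cycle, θ ≈ 317° — the waning crescent range.

waning crescent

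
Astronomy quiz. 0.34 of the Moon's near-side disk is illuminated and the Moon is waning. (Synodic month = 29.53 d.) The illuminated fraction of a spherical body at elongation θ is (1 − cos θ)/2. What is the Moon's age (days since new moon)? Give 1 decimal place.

Invert f = (1 − cos θ)/2 to get cos θ = 1 − 2(0.34) = 0.320, hence θ₀ = arccos 0.320 = 71.3°.
A waning Moon lies in 180°–360°, so θ = 360° − 71.3° = 288.7°.
That fraction of the synodic month is 288.7/360 × 29.53 d ≈ 23.68 d.

23.7 days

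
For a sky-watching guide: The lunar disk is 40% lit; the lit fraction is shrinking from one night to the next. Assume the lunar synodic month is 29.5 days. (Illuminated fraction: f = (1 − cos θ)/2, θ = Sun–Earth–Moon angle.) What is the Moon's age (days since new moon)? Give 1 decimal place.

Invert f = (1 − cos θ)/2 to get cos θ = 1 − 2(0.40) = 0.200, hence θ₀ = arccos 0.200 = 78.5°.
A waning Moon lies in 180°–360°, so θ = 360° − 78.5° = 281.5°.
That fraction of the synodic month is 281.5/360 × 29.5 d ≈ 23.07 d.

23.1 days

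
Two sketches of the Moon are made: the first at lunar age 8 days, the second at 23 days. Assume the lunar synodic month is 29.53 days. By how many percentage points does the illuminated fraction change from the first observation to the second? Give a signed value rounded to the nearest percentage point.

-16 percentage points

First observation: θ = 360°·8/29.53 = 97.5°, so f = 0.566.
Second observation: θ = 280.4°, f = 0.410.
Δf = 0.410 − 0.566 = -0.156, i.e. -16 pp.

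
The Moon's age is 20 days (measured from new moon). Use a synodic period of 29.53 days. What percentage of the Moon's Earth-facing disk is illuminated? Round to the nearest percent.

72%

Phase angle: θ = 360°·(20 d)/(29.53 d) = 243.8°.
Illuminated fraction = (1 − cos 243.8°)/2 = (1 − (-0.441))/2 ≈ 0.721, so 72%.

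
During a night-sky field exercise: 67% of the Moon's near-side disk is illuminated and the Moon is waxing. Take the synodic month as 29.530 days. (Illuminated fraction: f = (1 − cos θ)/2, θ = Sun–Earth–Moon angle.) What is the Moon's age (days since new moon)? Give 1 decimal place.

Invert f = (1 − cos θ)/2 to get cos θ = 1 − 2(0.67) = -0.340, hence θ₀ = arccos -0.340 = 109.9°.
Before full moon the principal value applies: θ = 109.9°.
At 360°/29.530 d per day, 109.9° corresponds to 9.01 days.

9.0 days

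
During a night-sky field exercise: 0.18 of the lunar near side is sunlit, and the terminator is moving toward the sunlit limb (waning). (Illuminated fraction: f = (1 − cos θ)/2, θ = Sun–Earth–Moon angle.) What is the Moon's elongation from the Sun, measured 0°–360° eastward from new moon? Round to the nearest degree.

310°

Invert f = (1 − cos θ)/2 to get cos θ = 1 − 2(0.18) = 0.640, hence θ₀ = arccos 0.640 = 50.2°.
Waning ⇒ past full, so θ = 360° − 50.2° = 309.8°.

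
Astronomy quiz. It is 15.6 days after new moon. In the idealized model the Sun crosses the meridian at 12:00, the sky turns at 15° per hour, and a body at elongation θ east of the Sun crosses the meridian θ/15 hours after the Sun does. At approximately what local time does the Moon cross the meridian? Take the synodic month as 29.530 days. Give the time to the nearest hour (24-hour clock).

01:00

The Moon has covered 15.6/29.530 of its cycle, so θ ≈ 360° × 15.6/29.530 = 190.2°.
Delay after the Sun = 190.2° / (15°/h) ≈ 12.68 h.
12:00 + 12.68 h ≈ 00:41 → 01:00 to the nearest hour.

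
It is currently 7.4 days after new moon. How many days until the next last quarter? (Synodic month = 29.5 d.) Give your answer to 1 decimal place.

Last quarter is 0.75 of the way through the cycle: age 0.75 × 29.5 = 22.125 d.
That is 22.125 − 7.4 = 14.725 days ahead.

14.7 days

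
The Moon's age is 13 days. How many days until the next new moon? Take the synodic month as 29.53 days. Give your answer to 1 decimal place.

The next new moon completes the synodic month: 29.53 − 13 = 16.530 days.

16.5 days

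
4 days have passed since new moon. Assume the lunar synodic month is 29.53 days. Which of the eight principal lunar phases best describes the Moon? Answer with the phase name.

At 4/29.53 of the cycle, θ ≈ 49° — the waxing crescent range.

waxing crescent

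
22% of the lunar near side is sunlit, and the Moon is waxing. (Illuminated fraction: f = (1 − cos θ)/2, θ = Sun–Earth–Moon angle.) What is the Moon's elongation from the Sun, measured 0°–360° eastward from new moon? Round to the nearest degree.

56°

From f = (1 − cos θ)/2: cos θ = 1 − 2×0.22 = 0.560; arccos → 55.9°.
The Moon is waxing (0°–180°), so θ = 55.9° directly.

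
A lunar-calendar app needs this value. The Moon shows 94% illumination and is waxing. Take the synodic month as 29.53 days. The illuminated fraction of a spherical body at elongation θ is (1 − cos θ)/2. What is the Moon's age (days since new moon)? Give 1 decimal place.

12.4 days

From f = (1 − cos θ)/2: cos θ = 1 − 2×0.94 = -0.880; arccos → 151.6°.
Before full moon the principal value applies: θ = 151.6°.
At 360°/29.53 d per day, 151.6° corresponds to 12.44 days.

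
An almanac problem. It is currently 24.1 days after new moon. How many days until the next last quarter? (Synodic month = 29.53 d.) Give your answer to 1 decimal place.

27.6 days

Last quarter occurs at elongation 270°, i.e. at age 29.53 × 270/360 = 22.148 d.
Already past this cycle's last quarter; the next is at 22.148 + 29.53 = 51.678 d, so 51.678 − 24.1 = 27.578 days.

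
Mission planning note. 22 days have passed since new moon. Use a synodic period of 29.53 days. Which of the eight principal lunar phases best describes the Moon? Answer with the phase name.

last quarter

θ ≈ 360° × 22/29.53 = 268°, which falls in the last quarter sector.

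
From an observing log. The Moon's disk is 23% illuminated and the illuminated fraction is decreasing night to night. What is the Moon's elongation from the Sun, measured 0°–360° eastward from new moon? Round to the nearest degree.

From f = (1 − cos θ)/2: cos θ = 1 − 2×0.23 = 0.540; arccos → 57.3°.
Waning ⇒ past full, so θ = 360° − 57.3° = 302.7°.

303°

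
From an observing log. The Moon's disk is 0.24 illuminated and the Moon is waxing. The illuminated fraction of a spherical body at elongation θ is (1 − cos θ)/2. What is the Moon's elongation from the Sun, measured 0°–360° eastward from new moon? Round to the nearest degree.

From f = (1 − cos θ)/2: cos θ = 1 − 2×0.24 = 0.520; arccos → 58.7°.
Before full moon the principal value applies: θ = 58.7°.

59°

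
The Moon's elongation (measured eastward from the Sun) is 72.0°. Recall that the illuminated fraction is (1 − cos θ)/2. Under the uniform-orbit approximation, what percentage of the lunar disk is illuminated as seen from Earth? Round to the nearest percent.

f = (1 − cos 72.0°)/2 = (1 − 0.309)/2 ≈ 0.345, i.e. 35%.

35%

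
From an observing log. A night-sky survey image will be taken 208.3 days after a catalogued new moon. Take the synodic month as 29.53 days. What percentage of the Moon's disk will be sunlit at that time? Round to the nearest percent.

3%

Reduce mod P: 208.3 − 7×29.53 = 1.59 d into the current lunation.
Phase angle: θ = 360°·(1.59 d)/(29.53 d) = 19.4°.
With cos θ = 0.943, the lit fraction is (1 − 0.943)/2 ≈ 0.028, so 3%.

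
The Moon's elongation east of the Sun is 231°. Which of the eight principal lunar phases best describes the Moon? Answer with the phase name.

The waning gibbous sector spans roughly 202°–248°; 231° falls inside it.

waning gibbous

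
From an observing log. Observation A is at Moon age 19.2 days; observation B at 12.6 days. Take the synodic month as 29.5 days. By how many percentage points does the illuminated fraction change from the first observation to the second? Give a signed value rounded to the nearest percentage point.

+16 percentage points

First observation: θ = 360°·19.2/29.5 = 234.3°, so f = 0.792.
Second observation: θ = 153.8°, f = 0.948.
Δf = 0.948 − 0.792 = +0.157, i.e. +16 pp.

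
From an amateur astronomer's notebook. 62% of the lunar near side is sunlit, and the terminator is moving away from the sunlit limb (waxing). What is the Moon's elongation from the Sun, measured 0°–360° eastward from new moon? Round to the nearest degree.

104°

From f = (1 − cos θ)/2: cos θ = 1 − 2×0.62 = -0.240; arccos → 103.9°.
Waxing ⇒ before full, so θ = 103.9°.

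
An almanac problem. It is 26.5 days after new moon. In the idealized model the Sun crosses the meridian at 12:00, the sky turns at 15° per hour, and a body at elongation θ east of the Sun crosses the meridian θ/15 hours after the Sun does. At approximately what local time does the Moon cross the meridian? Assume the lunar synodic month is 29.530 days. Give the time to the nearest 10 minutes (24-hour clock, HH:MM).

Phase angle: θ = 360°·(26.5 d)/(29.530 d) = 323.1°.
The Moon trails the Sun by θ/15 = 323.1/15 ≈ 21.54 hours.
12:00 + 21.537 h ≈ 09:32 → 09:30 to the nearest ten minutes.

09:30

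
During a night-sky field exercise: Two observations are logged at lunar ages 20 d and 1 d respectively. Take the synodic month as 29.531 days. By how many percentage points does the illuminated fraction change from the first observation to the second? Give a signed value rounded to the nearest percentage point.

θ₁ = 360° × 20/29.531 = 243.8°, f₁ = (1 − cos θ₁)/2 = 0.721.
θ₂ = 360° × 1/29.531 = 12.2°, f₂ = (1 − cos θ₂)/2 = 0.011.
Change = f₂ − f₁ = -0.709 → -71 percentage points.

-71 pp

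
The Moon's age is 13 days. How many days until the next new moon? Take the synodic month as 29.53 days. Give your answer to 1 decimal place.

16.5 days

The next new moon completes the synodic month: 29.53 − 13 = 16.530 days.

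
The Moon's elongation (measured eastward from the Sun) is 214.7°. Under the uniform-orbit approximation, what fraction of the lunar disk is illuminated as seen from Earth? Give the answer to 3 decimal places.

Half-versine of 214.7°: (1 − (-0.822))/2 = 0.911.

0.911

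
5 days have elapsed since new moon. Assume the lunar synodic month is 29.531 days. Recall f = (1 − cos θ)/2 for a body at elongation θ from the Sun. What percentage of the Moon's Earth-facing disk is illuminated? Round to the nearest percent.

Elongation θ = 360° × 5/29.531 ≈ 61.0°.
cos 61.0° = 0.486, so f = (1 − 0.486)/2 = 0.257, so 26%.

26%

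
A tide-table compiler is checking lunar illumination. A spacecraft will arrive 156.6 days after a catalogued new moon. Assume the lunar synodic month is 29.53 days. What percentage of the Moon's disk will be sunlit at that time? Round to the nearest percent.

Reduce mod P: 156.6 − 5×29.53 = 8.95 d into the current lunation.
Elongation θ = 360° × 8.95/29.53 ≈ 109.1°.
cos 109.1° = (-0.327), so f = (1 − (-0.327))/2 = 0.664, so 66%.

66%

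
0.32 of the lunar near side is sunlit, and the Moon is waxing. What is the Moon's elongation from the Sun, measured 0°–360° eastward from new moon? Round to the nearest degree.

69°

Invert f = (1 − cos θ)/2 to get cos θ = 1 − 2(0.32) = 0.360, hence θ₀ = arccos 0.360 = 68.9°.
The Moon is waxing (0°–180°), so θ = 68.9° directly.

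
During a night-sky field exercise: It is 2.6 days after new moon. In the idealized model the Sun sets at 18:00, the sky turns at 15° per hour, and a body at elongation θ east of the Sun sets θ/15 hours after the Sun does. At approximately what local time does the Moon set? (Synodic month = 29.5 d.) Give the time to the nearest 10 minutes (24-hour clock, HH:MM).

The Moon has covered 2.6/29.5 of its cycle, so θ ≈ 360° × 2.6/29.5 = 31.7°.
Delay after the Sun = 31.7° / (15°/h) ≈ 2.12 h.
18:00 + 2.115 h ≈ 20:07 → 20:10 to the nearest ten minutes.

20:10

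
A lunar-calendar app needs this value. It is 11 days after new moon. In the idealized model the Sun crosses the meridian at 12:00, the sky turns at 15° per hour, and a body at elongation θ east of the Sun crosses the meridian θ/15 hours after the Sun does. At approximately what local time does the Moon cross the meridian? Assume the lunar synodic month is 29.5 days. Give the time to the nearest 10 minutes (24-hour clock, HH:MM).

21:00

Phase angle: θ = 360°·(11 d)/(29.5 d) = 134.2°.
Delay after the Sun = 134.2° / (15°/h) ≈ 8.95 h.
12:00 + 8.949 h ≈ 20:57 → 21:00 to the nearest ten minutes.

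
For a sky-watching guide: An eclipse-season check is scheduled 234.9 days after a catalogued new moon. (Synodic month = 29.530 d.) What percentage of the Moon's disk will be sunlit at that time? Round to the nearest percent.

234.9 d spans 7 complete synodic months (7 × 29.530 = 206.71 d) plus 28.19 d.
The Moon has covered 28.19/29.530 of its cycle, so θ ≈ 360° × 28.19/29.530 = 343.7°.
Illuminated fraction = (1 − cos 343.7°)/2 = (1 − 0.960)/2 ≈ 0.020, so 2%.

2%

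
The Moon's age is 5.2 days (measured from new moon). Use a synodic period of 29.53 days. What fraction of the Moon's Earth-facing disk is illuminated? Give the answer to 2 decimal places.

0.28

Phase angle: θ = 360°·(5.2 d)/(29.53 d) = 63.4°.
cos 63.4° = 0.448, so f = (1 − 0.448)/2 = 0.276.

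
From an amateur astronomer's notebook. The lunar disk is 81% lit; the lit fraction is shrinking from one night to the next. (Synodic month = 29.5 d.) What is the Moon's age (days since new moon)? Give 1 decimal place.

19.0 days

Invert f = (1 − cos θ)/2 to get cos θ = 1 − 2(0.81) = -0.620, hence θ₀ = arccos -0.620 = 128.3°.
Waning ⇒ past full, so θ = 360° − 128.3° = 231.7°.
At 360°/29.5 d per day, 231.7° corresponds to 18.99 days.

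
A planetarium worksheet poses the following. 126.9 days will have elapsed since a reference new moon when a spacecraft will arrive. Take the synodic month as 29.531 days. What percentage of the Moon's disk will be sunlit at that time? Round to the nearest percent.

Reduce mod P: 126.9 − 4×29.531 = 8.78 d into the current lunation.
The Moon has covered 8.78/29.531 of its cycle, so θ ≈ 360° × 8.78/29.531 = 107.0°.
Illuminated fraction = (1 − cos 107.0°)/2 = (1 − (-0.292))/2 ≈ 0.646, so 65%.

65%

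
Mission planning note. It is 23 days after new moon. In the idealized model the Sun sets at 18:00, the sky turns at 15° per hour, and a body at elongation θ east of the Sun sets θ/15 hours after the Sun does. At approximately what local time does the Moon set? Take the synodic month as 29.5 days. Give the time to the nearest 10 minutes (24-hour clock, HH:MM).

Elongation θ = 360° × 23/29.5 ≈ 280.7°.
Delay after the Sun = 280.7° / (15°/h) ≈ 18.71 h.
18:00 + 18.712 h ≈ 12:43 → 12:40 to the nearest ten minutes.

12:40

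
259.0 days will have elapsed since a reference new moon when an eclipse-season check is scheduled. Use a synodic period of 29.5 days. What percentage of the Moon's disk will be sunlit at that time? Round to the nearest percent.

Reduce mod P: 259.0 − 8×29.5 = 23.00 d into the current lunation.
Phase angle: θ = 360°·(23.00 d)/(29.5 d) = 280.7°.
cos 280.7° = 0.185, so f = (1 − 0.185)/2 = 0.407, so 41%.

41%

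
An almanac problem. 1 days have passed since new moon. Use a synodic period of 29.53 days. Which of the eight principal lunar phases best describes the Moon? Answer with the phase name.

new moon

At 1/29.53 of the cycle, θ ≈ 12° — the new moon range.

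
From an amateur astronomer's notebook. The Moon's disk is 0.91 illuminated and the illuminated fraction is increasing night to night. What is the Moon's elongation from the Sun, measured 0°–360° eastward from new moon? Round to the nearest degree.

145°

From f = (1 − cos θ)/2: cos θ = 1 − 2×0.91 = -0.820; arccos → 145.1°.
Waxing ⇒ before full, so θ = 145.1°.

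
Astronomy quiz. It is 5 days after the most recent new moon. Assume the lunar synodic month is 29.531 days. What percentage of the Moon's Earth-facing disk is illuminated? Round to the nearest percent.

26%

Elongation θ = 360° × 5/29.531 ≈ 61.0°.
cos 61.0° = 0.486, so f = (1 − 0.486)/2 = 0.257, so 26%.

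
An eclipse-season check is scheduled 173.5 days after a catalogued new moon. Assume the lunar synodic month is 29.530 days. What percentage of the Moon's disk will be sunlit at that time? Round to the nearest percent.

15%

173.5 d spans 5 complete synodic months (5 × 29.530 = 147.65 d) plus 25.85 d.
The Moon has covered 25.85/29.530 of its cycle, so θ ≈ 360° × 25.85/29.530 = 315.1°.
cos 315.1° = 0.709, so f = (1 − 0.709)/2 = 0.146, so 15%.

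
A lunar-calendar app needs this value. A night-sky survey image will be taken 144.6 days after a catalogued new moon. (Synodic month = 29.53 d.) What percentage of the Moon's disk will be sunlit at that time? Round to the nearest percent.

10%

144.6/29.53 = 4.897 lunations, so 4 complete cycles and 26.48 d into the next.
Phase angle: θ = 360°·(26.48 d)/(29.53 d) = 322.8°.
With cos θ = 0.797, the lit fraction is (1 − 0.797)/2 ≈ 0.102, so 10%.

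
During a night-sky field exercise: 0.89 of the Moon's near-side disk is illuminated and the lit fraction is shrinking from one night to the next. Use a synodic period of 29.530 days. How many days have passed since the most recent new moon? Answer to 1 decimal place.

17.9 days

Invert f = (1 − cos θ)/2 to get cos θ = 1 − 2(0.89) = -0.780, hence θ₀ = arccos -0.780 = 141.3°.
Waning ⇒ past full, so θ = 360° − 141.3° = 218.7°.
Age = 29.530 × 218.7°/360° ≈ 17.94 days.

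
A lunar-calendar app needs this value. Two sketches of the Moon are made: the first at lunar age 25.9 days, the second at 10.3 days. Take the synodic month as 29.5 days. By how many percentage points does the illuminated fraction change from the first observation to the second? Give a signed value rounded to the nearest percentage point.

θ₁ = 360° × 25.9/29.5 = 316.1°, f₁ = (1 − cos θ₁)/2 = 0.140.
θ₂ = 360° × 10.3/29.5 = 125.7°, f₂ = (1 − cos θ₂)/2 = 0.792.
Change = f₂ − f₁ = +0.652 → +65 percentage points.

+65 pp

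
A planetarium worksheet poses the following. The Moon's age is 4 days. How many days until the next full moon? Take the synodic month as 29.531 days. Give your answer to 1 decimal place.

Full moon is 0.5 of the way through the cycle: age 0.5 × 29.531 = 14.765 d.
That is 14.765 − 4 = 10.765 days ahead.

10.8 days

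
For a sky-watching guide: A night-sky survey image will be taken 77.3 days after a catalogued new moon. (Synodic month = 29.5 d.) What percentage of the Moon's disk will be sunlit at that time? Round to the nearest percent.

86%

77.3/29.5 = 2.620 lunations, so 2 complete cycles and 18.30 d into the next.
The Moon has covered 18.30/29.5 of its cycle, so θ ≈ 360° × 18.30/29.5 = 223.3°.
With cos θ = (-0.728), the lit fraction is (1 − (-0.728))/2 ≈ 0.864, so 86%.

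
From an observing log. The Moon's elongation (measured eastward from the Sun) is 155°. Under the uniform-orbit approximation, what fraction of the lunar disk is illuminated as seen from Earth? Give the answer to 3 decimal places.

0.953

Half-versine of 155°: (1 − (-0.906))/2 = 0.953.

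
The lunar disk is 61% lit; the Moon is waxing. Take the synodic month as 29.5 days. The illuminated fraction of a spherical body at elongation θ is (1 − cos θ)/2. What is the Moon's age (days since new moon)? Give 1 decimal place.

cos θ = 1 − 2f = -0.220, giving a principal value of 102.7°.
Before full moon the principal value applies: θ = 102.7°.
Age = 29.5 × 102.7°/360° ≈ 8.42 days.

8.4 days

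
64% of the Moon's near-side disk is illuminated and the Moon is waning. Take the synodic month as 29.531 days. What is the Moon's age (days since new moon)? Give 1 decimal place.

20.8 days

From f = (1 − cos θ)/2: cos θ = 1 − 2×0.64 = -0.280; arccos → 106.3°.
Since the Moon is past full (waning), take the reflex angle: θ = 360° − 106.3° = 253.7°.
That fraction of the synodic month is 253.7/360 × 29.531 d ≈ 20.81 d.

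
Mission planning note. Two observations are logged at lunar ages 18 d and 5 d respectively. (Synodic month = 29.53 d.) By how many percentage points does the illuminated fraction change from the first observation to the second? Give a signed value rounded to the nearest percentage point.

First observation: θ = 360°·18/29.53 = 219.4°, so f = 0.886.
Second observation: θ = 61.0°, f = 0.257.
Δf = 0.257 − 0.886 = -0.629, i.e. -63 pp.

-63 percentage points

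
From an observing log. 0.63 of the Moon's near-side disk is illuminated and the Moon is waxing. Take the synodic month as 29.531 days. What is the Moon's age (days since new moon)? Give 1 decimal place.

Invert f = (1 − cos θ)/2 to get cos θ = 1 − 2(0.63) = -0.260, hence θ₀ = arccos -0.260 = 105.1°.
Before full moon the principal value applies: θ = 105.1°.
Age = 29.531 × 105.1°/360° ≈ 8.62 days.

8.6 days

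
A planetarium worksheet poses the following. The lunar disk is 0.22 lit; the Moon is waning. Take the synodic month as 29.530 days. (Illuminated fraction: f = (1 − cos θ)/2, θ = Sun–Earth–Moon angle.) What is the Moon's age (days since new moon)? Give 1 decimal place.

24.9 days

cos θ = 1 − 2f = 0.560, giving a principal value of 55.9°.
Since the Moon is past full (waning), take the reflex angle: θ = 360° − 55.9° = 304.1°.
That fraction of the synodic month is 304.1/360 × 29.530 d ≈ 24.94 d.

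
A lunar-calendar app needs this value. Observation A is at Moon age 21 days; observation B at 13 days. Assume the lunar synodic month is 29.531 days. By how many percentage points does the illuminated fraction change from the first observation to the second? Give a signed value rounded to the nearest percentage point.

First observation: θ = 360°·21/29.531 = 256.0°, so f = 0.621.
Second observation: θ = 158.5°, f = 0.965.
Δf = 0.965 − 0.621 = +0.344, i.e. +34 pp.

+34 pp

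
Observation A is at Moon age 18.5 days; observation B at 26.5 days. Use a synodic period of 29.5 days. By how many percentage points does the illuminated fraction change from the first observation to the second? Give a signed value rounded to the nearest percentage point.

First observation: θ = 360°·18.5/29.5 = 225.8°, so f = 0.849.
Second observation: θ = 323.4°, f = 0.099.
Δf = 0.099 − 0.849 = -0.750, i.e. -75 pp.

-75 pp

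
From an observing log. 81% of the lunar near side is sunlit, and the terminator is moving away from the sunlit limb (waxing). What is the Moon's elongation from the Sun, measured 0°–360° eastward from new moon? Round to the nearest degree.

Invert f = (1 − cos θ)/2 to get cos θ = 1 − 2(0.81) = -0.620, hence θ₀ = arccos -0.620 = 128.3°.
Waxing ⇒ before full, so θ = 128.3°.

128°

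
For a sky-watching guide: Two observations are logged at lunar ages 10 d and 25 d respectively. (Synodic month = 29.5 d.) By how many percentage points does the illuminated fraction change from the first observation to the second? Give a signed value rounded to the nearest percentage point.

-55 percentage points

θ₁ = 360° × 10/29.5 = 122.0°, f₁ = (1 − cos θ₁)/2 = 0.765.
θ₂ = 360° × 25/29.5 = 305.1°, f₂ = (1 − cos θ₂)/2 = 0.213.
Change = f₂ − f₁ = -0.553 → -55 percentage points.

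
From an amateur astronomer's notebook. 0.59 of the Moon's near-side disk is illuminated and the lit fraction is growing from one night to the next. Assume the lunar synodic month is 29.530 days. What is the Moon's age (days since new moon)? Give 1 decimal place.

8.2 days

cos θ = 1 − 2f = -0.180, giving a principal value of 100.4°.
The Moon is waxing (0°–180°), so θ = 100.4° directly.
That fraction of the synodic month is 100.4/360 × 29.530 d ≈ 8.23 d.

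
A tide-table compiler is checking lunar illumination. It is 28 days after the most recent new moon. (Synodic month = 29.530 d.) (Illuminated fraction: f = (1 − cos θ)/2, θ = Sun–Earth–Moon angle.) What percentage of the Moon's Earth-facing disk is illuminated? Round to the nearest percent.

3%

The Moon has covered 28/29.530 of its cycle, so θ ≈ 360° × 28/29.530 = 341.3°.
With cos θ = 0.947, the lit fraction is (1 − 0.947)/2 ≈ 0.026, so 3%.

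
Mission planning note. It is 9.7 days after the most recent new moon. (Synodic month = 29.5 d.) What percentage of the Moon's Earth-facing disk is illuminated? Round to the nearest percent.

74%

Phase angle: θ = 360°·(9.7 d)/(29.5 d) = 118.4°.
With cos θ = (-0.475), the lit fraction is (1 − (-0.475))/2 ≈ 0.738, so 74%.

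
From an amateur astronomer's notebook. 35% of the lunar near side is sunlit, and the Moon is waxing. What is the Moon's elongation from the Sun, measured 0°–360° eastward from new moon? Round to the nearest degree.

Invert f = (1 − cos θ)/2 to get cos θ = 1 − 2(0.35) = 0.300, hence θ₀ = arccos 0.300 = 72.5°.
Waxing ⇒ before full, so θ = 72.5°.

73°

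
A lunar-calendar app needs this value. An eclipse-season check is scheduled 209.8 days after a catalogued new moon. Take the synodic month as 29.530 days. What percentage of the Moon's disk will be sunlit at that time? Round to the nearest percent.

Reduce mod P: 209.8 − 7×29.530 = 3.09 d into the current lunation.
Phase angle: θ = 360°·(3.09 d)/(29.530 d) = 37.7°.
cos 37.7° = 0.792, so f = (1 − 0.792)/2 = 0.104, so 10%.

10%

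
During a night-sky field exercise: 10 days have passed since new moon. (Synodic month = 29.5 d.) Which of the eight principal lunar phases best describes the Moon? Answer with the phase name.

At 10/29.5 of the cycle, θ ≈ 122° — the waxing gibbous range.

waxing gibbous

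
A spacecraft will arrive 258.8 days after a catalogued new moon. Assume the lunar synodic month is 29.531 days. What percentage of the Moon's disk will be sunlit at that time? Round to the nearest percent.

Reduce mod P: 258.8 − 8×29.531 = 22.55 d into the current lunation.
Elongation θ = 360° × 22.55/29.531 ≈ 274.9°.
With cos θ = 0.086, the lit fraction is (1 − 0.086)/2 ≈ 0.457, so 46%.

46%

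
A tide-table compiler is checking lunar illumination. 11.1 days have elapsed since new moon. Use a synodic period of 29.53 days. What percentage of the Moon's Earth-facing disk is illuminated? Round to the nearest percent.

Elongation θ = 360° × 11.1/29.53 ≈ 135.3°.
Illuminated fraction = (1 − cos 135.3°)/2 = (1 − (-0.711))/2 ≈ 0.856, so 86%.

86%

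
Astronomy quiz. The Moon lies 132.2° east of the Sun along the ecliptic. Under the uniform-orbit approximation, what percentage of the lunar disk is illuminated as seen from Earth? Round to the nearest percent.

f = (1 − cos 132.2°)/2 = (1 − (-0.672))/2 ≈ 0.836, i.e. 84%.

84%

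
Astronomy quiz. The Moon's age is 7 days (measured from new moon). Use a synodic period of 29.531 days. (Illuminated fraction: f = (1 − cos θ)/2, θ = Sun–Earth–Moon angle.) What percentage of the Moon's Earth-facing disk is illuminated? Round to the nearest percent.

46%

The Moon has covered 7/29.531 of its cycle, so θ ≈ 360° × 7/29.531 = 85.3°.
Illuminated fraction = (1 − cos 85.3°)/2 = (1 − 0.081)/2 ≈ 0.459, so 46%.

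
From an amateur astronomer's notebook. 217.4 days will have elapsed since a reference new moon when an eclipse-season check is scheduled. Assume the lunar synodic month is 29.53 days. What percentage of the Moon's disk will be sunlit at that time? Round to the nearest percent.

217.4/29.53 = 7.362 lunations, so 7 complete cycles and 10.69 d into the next.
The Moon has covered 10.69/29.53 of its cycle, so θ ≈ 360° × 10.69/29.53 = 130.3°.
With cos θ = (-0.647), the lit fraction is (1 − (-0.647))/2 ≈ 0.824, so 82%.

82%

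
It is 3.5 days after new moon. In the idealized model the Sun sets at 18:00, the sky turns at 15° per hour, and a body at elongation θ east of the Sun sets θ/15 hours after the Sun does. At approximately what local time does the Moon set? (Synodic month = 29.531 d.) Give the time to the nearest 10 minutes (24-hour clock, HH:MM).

Elongation θ = 360° × 3.5/29.531 ≈ 42.7°.
Delay after the Sun = 42.7° / (15°/h) ≈ 2.84 h.
18:00 + 2.844 h ≈ 20:51 → 20:50 to the nearest ten minutes.

20:50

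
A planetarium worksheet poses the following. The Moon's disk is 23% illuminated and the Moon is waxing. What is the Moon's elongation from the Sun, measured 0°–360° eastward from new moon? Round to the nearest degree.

57°

cos θ = 1 − 2f = 0.540, giving a principal value of 57.3°.
The Moon is waxing (0°–180°), so θ = 57.3° directly.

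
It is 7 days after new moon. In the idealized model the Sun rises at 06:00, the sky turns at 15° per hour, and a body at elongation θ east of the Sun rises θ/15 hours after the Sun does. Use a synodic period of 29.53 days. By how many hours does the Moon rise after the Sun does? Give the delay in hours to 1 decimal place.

5.7 h

The Moon has covered 7/29.53 of its cycle, so θ ≈ 360° × 7/29.53 = 85.3°.
The Moon trails the Sun by θ/15 = 85.3/15 ≈ 5.69 hours.
So the Moon rises 5.69 h after the Sun.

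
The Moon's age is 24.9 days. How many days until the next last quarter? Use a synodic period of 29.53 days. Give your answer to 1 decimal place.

Last quarter occurs at elongation 270°, i.e. at age 29.53 × 270/360 = 22.148 d.
Already past this cycle's last quarter; the next is at 22.148 + 29.53 = 51.678 d, so 51.678 − 24.9 = 26.778 days.

26.8 days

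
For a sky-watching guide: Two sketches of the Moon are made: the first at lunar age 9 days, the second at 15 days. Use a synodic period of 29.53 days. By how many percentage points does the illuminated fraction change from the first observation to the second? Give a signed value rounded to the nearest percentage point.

First observation: θ = 360°·9/29.53 = 109.7°, so f = 0.669.
Second observation: θ = 182.9°, f = 0.999.
Δf = 0.999 − 0.669 = +0.331, i.e. +33 pp.

+33 pp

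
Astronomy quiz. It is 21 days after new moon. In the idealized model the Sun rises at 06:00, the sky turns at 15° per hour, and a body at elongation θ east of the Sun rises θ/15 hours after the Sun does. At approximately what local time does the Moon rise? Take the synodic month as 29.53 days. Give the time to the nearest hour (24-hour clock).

23:00

Elongation θ = 360° × 21/29.53 ≈ 256.0°.
At 15° of sky rotation per hour, 256.0° corresponds to a 17.07 h lag.
06:00 + 17.07 h ≈ 23:04 → 23:00 to the nearest hour.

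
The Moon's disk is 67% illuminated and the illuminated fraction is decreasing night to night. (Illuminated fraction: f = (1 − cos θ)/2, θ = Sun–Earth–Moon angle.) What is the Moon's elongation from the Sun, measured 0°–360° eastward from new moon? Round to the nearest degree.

250°

cos θ = 1 − 2f = -0.340, giving a principal value of 109.9°.
Waning ⇒ past full, so θ = 360° − 109.9° = 250.1°.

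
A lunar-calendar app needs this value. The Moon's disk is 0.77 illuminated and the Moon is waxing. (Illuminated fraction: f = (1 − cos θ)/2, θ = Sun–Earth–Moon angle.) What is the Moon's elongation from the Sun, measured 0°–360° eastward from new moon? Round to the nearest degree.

123°

cos θ = 1 − 2f = -0.540, giving a principal value of 122.7°.
The Moon is waxing (0°–180°), so θ = 122.7° directly.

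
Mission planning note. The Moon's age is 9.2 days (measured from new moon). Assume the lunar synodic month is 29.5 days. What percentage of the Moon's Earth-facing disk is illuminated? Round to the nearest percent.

69%

Elongation θ = 360° × 9.2/29.5 ≈ 112.3°.
Illuminated fraction = (1 − cos 112.3°)/2 = (1 − (-0.379))/2 ≈ 0.689, so 69%.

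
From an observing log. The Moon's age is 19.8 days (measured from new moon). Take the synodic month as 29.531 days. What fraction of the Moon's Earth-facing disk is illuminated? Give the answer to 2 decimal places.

Phase angle: θ = 360°·(19.8 d)/(29.531 d) = 241.4°.
Illuminated fraction = (1 − cos 241.4°)/2 = (1 − (-0.479))/2 ≈ 0.740.

0.74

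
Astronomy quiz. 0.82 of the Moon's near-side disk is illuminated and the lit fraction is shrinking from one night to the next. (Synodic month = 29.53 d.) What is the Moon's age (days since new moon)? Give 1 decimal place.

18.9 days

Invert f = (1 − cos θ)/2 to get cos θ = 1 − 2(0.82) = -0.640, hence θ₀ = arccos -0.640 = 129.8°.
Waning ⇒ past full, so θ = 360° − 129.8° = 230.2°.
That fraction of the synodic month is 230.2/360 × 29.53 d ≈ 18.88 d.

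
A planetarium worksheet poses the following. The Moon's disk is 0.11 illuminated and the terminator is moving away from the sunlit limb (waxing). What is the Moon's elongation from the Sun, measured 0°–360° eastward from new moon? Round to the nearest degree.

39°

Invert f = (1 − cos θ)/2 to get cos θ = 1 − 2(0.11) = 0.780, hence θ₀ = arccos 0.780 = 38.7°.
The Moon is waxing (0°–180°), so θ = 38.7° directly.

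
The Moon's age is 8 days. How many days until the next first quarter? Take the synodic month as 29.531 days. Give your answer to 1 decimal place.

First quarter is 0.25 of the way through the cycle: age 0.25 × 29.531 = 7.383 d.
This lunation's first quarter (7.383 d) has passed, so add one period: 36.914 − 8 = 28.914 days.

28.9 days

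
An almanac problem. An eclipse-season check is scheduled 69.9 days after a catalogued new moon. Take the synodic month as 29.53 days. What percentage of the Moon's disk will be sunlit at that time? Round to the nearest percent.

69.9/29.53 = 2.367 lunations, so 2 complete cycles and 10.84 d into the next.
Phase angle: θ = 360°·(10.84 d)/(29.53 d) = 132.2°.
cos 132.2° = (-0.671), so f = (1 − (-0.671))/2 = 0.836, so 84%.

84%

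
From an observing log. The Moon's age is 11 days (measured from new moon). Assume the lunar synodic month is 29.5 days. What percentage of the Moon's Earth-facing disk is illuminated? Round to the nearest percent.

85%

Elongation θ = 360° × 11/29.5 ≈ 134.2°.
cos 134.2° = (-0.698), so f = (1 − (-0.698))/2 = 0.849, so 85%.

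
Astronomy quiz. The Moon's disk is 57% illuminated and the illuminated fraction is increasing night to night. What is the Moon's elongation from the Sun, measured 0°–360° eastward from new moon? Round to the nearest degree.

98°

cos θ = 1 − 2f = -0.140, giving a principal value of 98.0°.
The Moon is waxing (0°–180°), so θ = 98.0° directly.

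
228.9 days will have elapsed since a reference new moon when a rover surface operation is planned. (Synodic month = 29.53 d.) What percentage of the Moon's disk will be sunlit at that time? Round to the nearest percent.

50%

228.9/29.53 = 7.751 lunations, so 7 complete cycles and 22.19 d into the next.
Phase angle: θ = 360°·(22.19 d)/(29.53 d) = 270.5°.
With cos θ = 0.009, the lit fraction is (1 − 0.009)/2 ≈ 0.495, so 50%.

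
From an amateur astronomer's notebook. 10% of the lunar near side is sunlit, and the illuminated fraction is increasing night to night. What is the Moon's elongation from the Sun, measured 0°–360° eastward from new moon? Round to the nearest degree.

Invert f = (1 − cos θ)/2 to get cos θ = 1 − 2(0.10) = 0.800, hence θ₀ = arccos 0.800 = 36.9°.
Waxing ⇒ before full, so θ = 36.9°.

37°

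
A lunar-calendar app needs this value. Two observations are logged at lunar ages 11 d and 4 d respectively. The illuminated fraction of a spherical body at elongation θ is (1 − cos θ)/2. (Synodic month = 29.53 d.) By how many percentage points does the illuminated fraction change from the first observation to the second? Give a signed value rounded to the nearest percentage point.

-68 pp

First observation: θ = 360°·11/29.53 = 134.1°, so f = 0.848.
Second observation: θ = 48.8°, f = 0.170.
Δf = 0.170 − 0.848 = -0.678, i.e. -68 pp.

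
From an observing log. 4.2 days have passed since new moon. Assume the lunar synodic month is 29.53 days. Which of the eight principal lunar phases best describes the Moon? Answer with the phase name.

waxing crescent

θ ≈ 360° × 4.2/29.53 = 51°, which falls in the waxing crescent sector.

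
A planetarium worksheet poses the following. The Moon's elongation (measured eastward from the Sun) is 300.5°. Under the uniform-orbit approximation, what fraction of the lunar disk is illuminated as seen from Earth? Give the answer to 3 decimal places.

0.246

f = (1 − cos 300.5°)/2 = (1 − 0.508)/2 ≈ 0.246.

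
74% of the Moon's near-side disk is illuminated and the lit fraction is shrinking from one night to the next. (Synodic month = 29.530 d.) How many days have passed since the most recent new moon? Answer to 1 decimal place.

19.8 days

From f = (1 − cos θ)/2: cos θ = 1 − 2×0.74 = -0.480; arccos → 118.7°.
Since the Moon is past full (waning), take the reflex angle: θ = 360° − 118.7° = 241.3°.
That fraction of the synodic month is 241.3/360 × 29.530 d ≈ 19.79 d.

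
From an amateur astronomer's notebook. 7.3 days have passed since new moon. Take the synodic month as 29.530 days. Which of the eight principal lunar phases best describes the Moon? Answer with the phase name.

θ ≈ 360° × 7.3/29.530 = 89°, which falls in the first quarter sector.

first quarter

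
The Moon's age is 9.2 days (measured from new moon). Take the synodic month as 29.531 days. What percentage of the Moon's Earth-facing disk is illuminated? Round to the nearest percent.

Elongation θ = 360° × 9.2/29.531 ≈ 112.2°.
cos 112.2° = (-0.377), so f = (1 − (-0.377))/2 = 0.689, so 69%.

69%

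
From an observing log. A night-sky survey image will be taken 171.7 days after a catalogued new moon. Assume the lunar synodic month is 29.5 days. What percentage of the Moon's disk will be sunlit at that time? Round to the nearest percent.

171.7/29.5 = 5.820 lunations, so 5 complete cycles and 24.20 d into the next.
Phase angle: θ = 360°·(24.20 d)/(29.5 d) = 295.3°.
cos 295.3° = 0.428, so f = (1 − 0.428)/2 = 0.286, so 29%.

29%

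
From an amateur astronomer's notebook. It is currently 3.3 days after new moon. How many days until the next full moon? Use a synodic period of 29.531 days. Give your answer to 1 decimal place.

Full moon occurs at elongation 180°, i.e. at age 29.531 × 180/360 = 14.765 d.
That is 14.765 − 3.3 = 11.465 days ahead.

11.5 days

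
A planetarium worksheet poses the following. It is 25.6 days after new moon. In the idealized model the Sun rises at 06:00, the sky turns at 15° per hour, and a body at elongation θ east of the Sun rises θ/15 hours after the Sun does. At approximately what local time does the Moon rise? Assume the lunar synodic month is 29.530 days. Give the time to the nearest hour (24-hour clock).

03:00

Phase angle: θ = 360°·(25.6 d)/(29.530 d) = 312.1°.
At 15° of sky rotation per hour, 312.1° corresponds to a 20.81 h lag.
06:00 + 20.81 h ≈ 02:48 → 03:00 to the nearest hour.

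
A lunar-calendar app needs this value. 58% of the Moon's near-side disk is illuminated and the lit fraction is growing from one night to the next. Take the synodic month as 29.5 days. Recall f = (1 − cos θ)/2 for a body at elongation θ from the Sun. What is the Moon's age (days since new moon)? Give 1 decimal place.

cos θ = 1 − 2f = -0.160, giving a principal value of 99.2°.
Waxing ⇒ before full, so θ = 99.2°.
That fraction of the synodic month is 99.2/360 × 29.5 d ≈ 8.13 d.

8.1 days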